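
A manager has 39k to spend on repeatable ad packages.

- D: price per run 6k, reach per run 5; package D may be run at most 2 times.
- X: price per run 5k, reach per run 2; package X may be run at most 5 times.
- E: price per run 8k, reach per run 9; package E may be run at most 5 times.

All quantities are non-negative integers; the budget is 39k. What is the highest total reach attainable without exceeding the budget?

Take 1×D and 4×E: price 38 ≤ 39, reach 1·5 + 4·9 = 41.
No other integer combination yields more.

41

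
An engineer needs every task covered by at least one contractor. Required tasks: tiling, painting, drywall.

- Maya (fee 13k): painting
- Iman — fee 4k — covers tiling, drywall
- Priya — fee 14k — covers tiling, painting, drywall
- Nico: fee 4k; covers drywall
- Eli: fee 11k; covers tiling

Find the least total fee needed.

The greedy cost-per-new-task heuristic would pick Iman and Maya for 17, but a cheaper cover exists.
Priya alone covers tiling, painting, drywall — every task.
Total fee: 14.
No cover costs less than 14.

14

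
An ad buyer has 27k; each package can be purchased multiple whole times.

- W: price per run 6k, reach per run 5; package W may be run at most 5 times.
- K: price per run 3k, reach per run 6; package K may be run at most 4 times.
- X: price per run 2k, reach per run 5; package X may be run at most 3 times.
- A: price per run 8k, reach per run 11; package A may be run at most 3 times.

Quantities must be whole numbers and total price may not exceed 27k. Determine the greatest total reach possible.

50

X has the best ratio (5/2); taking only X gives at most 3×5 = 15 (stopped by the supply cap of 3).
Mixing does better — 4×K, 3×X, and 1×A: price 26 ≤ 27, reach 4·6 + 3·5 + 1·11 = 50.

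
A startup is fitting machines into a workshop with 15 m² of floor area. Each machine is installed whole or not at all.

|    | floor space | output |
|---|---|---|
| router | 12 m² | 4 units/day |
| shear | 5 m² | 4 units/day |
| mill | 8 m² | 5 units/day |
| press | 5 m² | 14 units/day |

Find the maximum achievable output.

19

Take mill and press: floor space 8 + 5 = 13 ≤ 15, output 5 + 14 = 19.
No other feasible combination does better.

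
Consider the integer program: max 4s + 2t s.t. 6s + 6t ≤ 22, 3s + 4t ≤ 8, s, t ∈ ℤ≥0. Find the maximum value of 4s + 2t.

(s,t)=(2,0): 6·2+6·0=12≤22, 3·2+4·0=6≤8, objective 8.
(s,t)=(1,1): 6·1+6·1=12≤22, 3·1+4·1=7≤8, objective 6.
(s,t)=(1,0): 6·1+6·0=6≤22, 3·1+4·0=3≤8, objective 4.
No feasible integer point exceeds 8.

8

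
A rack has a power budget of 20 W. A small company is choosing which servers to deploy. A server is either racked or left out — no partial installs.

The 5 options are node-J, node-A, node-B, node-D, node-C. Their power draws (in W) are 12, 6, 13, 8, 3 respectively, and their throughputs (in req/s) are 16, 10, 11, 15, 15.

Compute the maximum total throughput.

This is an integer program with binary decision variables.
Allowing fractional choices, the relaxed optimum would be about 44.0, but servers are indivisible.
node-J + node-D: power draw 12 + 8 = 20 ≤ 20, throughput 16 + 15 = 31.
node-A + node-D + node-C: power draw 6 + 8 + 3 = 17 ≤ 20, throughput 10 + 15 + 15 = 40.
node-J + node-C: power draw 12 + 3 = 15 ≤ 20, throughput 16 + 15 = 31.
Best is node-A, node-D, and node-C with total throughput 40.

40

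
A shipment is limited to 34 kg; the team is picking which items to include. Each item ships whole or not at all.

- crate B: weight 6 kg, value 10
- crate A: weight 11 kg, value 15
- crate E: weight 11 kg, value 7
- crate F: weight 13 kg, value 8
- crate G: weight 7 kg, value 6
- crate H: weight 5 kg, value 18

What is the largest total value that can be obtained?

50

Treat it as a binary knapsack problem.
Take crate B, crate A, crate E, and crate H: weight 6 + 11 + 11 + 5 = 33 ≤ 34, value 10 + 15 + 7 + 18 = 50.
No other feasible combination does better.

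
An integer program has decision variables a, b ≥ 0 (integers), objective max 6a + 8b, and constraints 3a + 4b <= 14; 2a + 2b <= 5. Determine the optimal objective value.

16

The continuous relaxation peaks at (0, 2.5) with value 20.00; rounding to a feasible lattice point costs some objective.
(a,b)=(0,2): 3·0+4·2=8≤14, 2·0+2·2=4≤5, objective 16.
(a,b)=(1,1): 3·1+4·1=7≤14, 2·1+2·1=4≤5, objective 14.
(a,b)=(0,1): 3·0+4·1=4≤14, 2·0+2·1=2≤5, objective 8.
Maximum is 16 at (a,b)=(0,2).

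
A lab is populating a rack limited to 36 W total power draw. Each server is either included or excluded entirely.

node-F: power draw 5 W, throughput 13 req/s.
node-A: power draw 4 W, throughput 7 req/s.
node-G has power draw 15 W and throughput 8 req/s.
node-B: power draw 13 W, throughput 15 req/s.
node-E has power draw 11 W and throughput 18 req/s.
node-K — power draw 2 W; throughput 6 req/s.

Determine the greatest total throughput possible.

node-F + node-A + node-B + node-E: power draw 5 + 4 + 13 + 11 = 33 ≤ 36, throughput 13 + 7 + 15 + 18 = 53.
node-F + node-A + node-B + node-E + node-K: power draw 5 + 4 + 13 + 11 + 2 = 35 ≤ 36, throughput 13 + 7 + 15 + 18 + 6 = 59.
Best is node-F, node-A, node-B, node-E, and node-K with total throughput 59.

59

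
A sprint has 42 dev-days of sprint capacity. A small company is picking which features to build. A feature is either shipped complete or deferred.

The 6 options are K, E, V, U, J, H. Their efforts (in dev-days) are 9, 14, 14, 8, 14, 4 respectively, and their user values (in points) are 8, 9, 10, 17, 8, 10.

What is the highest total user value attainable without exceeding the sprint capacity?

Take E, V, U, and H: effort 14 + 14 + 8 + 4 = 40 ≤ 42, user value 9 + 10 + 17 + 10 = 46.
No other feasible combination does better.

46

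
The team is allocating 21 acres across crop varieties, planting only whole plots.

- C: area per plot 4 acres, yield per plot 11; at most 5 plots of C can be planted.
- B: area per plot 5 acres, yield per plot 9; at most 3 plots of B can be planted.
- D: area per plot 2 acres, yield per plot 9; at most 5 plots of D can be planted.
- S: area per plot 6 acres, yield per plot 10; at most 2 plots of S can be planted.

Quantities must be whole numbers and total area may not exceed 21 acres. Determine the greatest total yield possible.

Take 3×C and 4×D: area 20 ≤ 21, yield 3·11 + 4·9 = 69.
No other integer combination yields more.

69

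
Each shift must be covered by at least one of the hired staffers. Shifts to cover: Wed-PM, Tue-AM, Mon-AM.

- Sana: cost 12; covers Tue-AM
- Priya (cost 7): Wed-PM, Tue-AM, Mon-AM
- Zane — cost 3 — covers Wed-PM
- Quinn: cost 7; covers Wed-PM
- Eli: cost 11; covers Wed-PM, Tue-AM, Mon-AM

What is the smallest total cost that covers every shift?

Priya alone covers Wed-PM, Tue-AM, Mon-AM — every shift.
Total cost: 7.
No cover costs less than 7.

7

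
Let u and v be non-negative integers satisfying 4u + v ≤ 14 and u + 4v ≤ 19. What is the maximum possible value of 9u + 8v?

(u,v)=(2,4): 4·2+1·4=12≤14, 1·2+4·4=18≤19, objective 50.
(u,v)=(2,3): 4·2+1·3=11≤14, 1·2+4·3=14≤19, objective 42.
Maximum is 50 at (u,v)=(2,4).

50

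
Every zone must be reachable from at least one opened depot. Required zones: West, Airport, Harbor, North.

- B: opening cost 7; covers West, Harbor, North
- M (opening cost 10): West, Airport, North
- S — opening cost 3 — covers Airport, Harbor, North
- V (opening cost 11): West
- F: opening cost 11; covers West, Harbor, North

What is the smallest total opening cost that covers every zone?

10

This is a weighted set-cover instance.
Choose B and S: together they cover West, Airport, Harbor, North — every zone.
Total opening cost: 7 + 3 = 10.
No cover costs less than 10.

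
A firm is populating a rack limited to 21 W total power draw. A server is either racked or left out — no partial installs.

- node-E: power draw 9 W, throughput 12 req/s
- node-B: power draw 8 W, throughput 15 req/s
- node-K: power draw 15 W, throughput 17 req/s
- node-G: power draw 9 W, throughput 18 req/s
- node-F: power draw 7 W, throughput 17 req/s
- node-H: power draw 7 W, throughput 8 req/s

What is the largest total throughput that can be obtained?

35

Take node-G and node-F: power draw 9 + 7 = 16 ≤ 21, throughput 18 + 17 = 35.
No other feasible combination does better.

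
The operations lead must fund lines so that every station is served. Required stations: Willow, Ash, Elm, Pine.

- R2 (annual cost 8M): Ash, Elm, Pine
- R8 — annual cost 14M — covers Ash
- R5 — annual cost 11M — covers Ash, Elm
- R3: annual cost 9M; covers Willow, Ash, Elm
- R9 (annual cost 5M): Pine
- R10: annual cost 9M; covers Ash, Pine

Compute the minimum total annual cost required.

14

The greedy cost-per-new-station heuristic would pick R2 and R3 for 17, but a cheaper cover exists.
Choose R3 and R9: together they cover Willow, Ash, Elm, Pine — every station.
Total annual cost: 9 + 5 = 14.
No cover costs less than 14.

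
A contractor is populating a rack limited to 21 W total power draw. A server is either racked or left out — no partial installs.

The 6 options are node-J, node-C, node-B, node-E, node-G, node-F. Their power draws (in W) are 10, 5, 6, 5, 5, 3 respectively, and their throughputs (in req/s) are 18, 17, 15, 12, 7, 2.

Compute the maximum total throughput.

This is an integer program with binary decision variables.
Allowing fractional choices, the relaxed optimum would be about 53.0, but servers are indivisible.
node-C + node-B + node-E + node-G: power draw 5 + 6 + 5 + 5 = 21 ≤ 21, throughput 17 + 15 + 12 + 7 = 51.
node-J + node-C + node-B: power draw 10 + 5 + 6 = 21 ≤ 21, throughput 18 + 17 + 15 = 50.
Best is node-C, node-B, node-E, and node-G with total throughput 51.

51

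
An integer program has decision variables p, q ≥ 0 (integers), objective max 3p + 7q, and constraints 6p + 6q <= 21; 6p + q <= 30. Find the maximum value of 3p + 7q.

21

Relaxing integrality, the LP optimum is 24.50 at (p,q) = (0, 3.5), which is not an integer point.
(p,q)=(0,3): 6·0+6·3=18≤21, 6·0+1·3=3≤30, objective 21.
(p,q)=(1,2): 6·1+6·2=18≤21, 6·1+1·2=8≤30, objective 17.
(p,q)=(0,2): 6·0+6·2=12≤21, 6·0+1·2=2≤30, objective 14.
No feasible integer point exceeds 21.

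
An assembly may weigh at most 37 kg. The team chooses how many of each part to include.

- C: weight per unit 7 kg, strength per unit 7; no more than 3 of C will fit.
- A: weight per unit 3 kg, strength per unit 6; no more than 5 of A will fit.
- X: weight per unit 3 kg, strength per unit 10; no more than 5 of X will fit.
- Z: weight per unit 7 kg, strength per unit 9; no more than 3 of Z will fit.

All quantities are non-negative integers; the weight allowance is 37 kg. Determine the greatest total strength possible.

89

X has the best ratio (10/3); taking only X gives at most 5×10 = 50 (stopped by the supply cap of 5).
Mixing does better — 5×A, 5×X, and 1×Z: weight 37 ≤ 37, strength 5·6 + 5·10 + 1·9 = 89.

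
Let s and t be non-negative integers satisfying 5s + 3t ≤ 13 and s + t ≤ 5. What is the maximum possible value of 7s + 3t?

17

The continuous relaxation peaks at (2.6, 0) with value 18.20; rounding to a feasible lattice point costs some objective.
(s,t)=(2,1): 5·2+3·1=13≤13, 1·2+1·1=3≤5, objective 17.
(s,t)=(2,0): 5·2+3·0=10≤13, 1·2+1·0=2≤5, objective 14.
The best lattice point is (2,1), giving 17.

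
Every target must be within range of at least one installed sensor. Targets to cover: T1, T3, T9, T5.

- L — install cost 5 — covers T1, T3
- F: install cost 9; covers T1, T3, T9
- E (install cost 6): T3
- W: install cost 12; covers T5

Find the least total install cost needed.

21

The greedy cost-per-new-target heuristic would pick L, F, and W for 26, but a cheaper cover exists.
Choose F and W: together they cover T1, T3, T9, T5 — every target.
Total install cost: 9 + 12 = 21.
No cover costs less than 21.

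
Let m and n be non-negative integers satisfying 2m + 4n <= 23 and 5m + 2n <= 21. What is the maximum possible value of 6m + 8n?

46

(m,n)=(1,5) is feasible, giving 46.
(m,n)=(2,4) is feasible, giving 44.
(m,n)=(3,3) is feasible, giving 42.
Maximum is 46 at (m,n)=(1,5).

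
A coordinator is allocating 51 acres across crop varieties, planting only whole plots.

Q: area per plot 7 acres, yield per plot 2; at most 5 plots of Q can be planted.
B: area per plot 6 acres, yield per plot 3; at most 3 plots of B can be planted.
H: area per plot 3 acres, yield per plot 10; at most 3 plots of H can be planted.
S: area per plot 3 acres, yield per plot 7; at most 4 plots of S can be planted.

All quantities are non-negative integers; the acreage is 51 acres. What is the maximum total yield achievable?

69

Take 1×Q, 3×B, 3×H, and 4×S: area 46 ≤ 51, yield 1·2 + 3·3 + 3·10 + 4·7 = 69.
H has the best ratio (10/3) and is taken to its limit of 3; remaining capacity is filled optimally with the others.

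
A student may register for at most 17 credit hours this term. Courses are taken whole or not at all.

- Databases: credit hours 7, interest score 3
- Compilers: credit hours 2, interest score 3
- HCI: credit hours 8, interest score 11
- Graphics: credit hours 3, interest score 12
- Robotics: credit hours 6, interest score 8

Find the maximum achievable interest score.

Take HCI, Graphics, and Robotics: credit hours 8 + 3 + 6 = 17 ≤ 17, interest score 11 + 12 + 8 = 31.
No other feasible combination does better.

31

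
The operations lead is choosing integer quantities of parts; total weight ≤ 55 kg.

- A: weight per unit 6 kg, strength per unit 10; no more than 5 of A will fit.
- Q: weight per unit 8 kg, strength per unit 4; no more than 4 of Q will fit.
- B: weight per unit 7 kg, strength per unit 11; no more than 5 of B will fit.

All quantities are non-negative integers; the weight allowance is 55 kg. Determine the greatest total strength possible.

85

A has the best ratio (10/6); taking only A gives at most 5×10 = 50 (stopped by the supply cap of 5).
Mixing does better — 3×A and 5×B: weight 53 ≤ 55, strength 3·10 + 5·11 = 85.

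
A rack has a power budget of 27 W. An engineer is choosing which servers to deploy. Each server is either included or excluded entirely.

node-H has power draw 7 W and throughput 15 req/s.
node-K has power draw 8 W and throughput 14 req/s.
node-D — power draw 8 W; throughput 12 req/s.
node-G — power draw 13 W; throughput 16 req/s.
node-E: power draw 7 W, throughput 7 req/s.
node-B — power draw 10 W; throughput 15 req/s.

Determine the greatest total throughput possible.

Take node-H, node-K, and node-B: power draw 7 + 8 + 10 = 25 ≤ 27, throughput 15 + 14 + 15 = 44.
No other feasible combination does better.

44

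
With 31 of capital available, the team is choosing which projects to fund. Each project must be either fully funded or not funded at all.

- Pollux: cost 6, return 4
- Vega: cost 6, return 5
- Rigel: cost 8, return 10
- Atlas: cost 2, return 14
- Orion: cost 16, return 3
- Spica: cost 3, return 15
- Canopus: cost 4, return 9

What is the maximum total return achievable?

Treat it as a binary knapsack problem.
Allowing fractional choices, the relaxed optimum would be about 57.4, but projects are indivisible.
Pollux + Rigel + Atlas + Spica + Canopus: cost 6 + 8 + 2 + 3 + 4 = 23 ≤ 31, return 4 + 10 + 14 + 15 + 9 = 52.
Pollux + Vega + Rigel + Atlas + Spica + Canopus: cost 6 + 6 + 8 + 2 + 3 + 4 = 29 ≤ 31, return 4 + 5 + 10 + 14 + 15 + 9 = 57.
Vega + Rigel + Atlas + Spica + Canopus: cost 6 + 8 + 2 + 3 + 4 = 23 ≤ 31, return 5 + 10 + 14 + 15 + 9 = 53.
Best is Pollux, Vega, Rigel, Atlas, Spica, and Canopus with total return 57.

57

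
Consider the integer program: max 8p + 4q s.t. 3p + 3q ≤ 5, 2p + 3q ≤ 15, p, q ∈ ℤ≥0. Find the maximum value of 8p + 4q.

Relaxing integrality, the LP optimum is 13.33 at (p,q) = (1.67, 0), which is not an integer point.
(p,q)=(1,0) is feasible, giving 8.
(p,q)=(0,1) is feasible, giving 4.
(p,q)=(0,0) is feasible, giving 0.
No feasible integer point exceeds 8.

8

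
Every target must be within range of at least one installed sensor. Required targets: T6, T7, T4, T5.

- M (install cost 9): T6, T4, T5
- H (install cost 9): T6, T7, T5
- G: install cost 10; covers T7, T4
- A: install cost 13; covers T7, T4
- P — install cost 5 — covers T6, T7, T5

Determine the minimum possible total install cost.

Choose M and P: together they cover T6, T7, T4, T5 — every target.
Total install cost: 9 + 5 = 14.

14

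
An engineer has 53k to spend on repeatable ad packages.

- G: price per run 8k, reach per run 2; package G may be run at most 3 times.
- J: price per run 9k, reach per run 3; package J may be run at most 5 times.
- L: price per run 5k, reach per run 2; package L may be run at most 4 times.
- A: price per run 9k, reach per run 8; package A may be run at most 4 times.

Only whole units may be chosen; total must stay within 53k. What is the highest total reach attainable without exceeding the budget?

1×J, 1×L, and 4×A: price 50 ≤ 53, reach 1·3 + 1·2 + 4·8 = 37.
3×L and 4×A: price 51 ≤ 53, reach 3·2 + 4·8 = 38.
Best is 38.

38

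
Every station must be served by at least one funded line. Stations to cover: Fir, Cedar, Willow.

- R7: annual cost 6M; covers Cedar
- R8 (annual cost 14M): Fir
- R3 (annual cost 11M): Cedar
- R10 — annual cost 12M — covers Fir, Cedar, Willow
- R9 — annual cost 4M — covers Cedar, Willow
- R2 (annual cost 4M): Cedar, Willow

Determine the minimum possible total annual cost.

12

This is an integer covering problem.
The greedy cost-per-new-station heuristic would pick R9 and R10 for 16, but a cheaper cover exists.
R10 alone covers Fir, Cedar, Willow — every station.
Total annual cost: 12.
No cover costs less than 12.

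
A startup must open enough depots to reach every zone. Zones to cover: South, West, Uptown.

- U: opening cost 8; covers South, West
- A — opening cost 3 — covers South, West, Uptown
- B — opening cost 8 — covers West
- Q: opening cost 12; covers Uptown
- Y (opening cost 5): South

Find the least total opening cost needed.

A alone covers South, West, Uptown — every zone.
Total opening cost: 3.
No cover costs less than 3.

3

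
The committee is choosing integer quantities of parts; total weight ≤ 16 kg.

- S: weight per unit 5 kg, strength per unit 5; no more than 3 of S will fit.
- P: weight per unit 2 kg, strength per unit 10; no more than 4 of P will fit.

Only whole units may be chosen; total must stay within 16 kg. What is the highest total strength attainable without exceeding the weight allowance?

P has the best ratio (10/2); taking only P gives at most 4×10 = 40 (stopped by the supply cap of 4).
Mixing does better — 1×S and 4×P: weight 13 ≤ 16, strength 1·5 + 4·10 = 45.

45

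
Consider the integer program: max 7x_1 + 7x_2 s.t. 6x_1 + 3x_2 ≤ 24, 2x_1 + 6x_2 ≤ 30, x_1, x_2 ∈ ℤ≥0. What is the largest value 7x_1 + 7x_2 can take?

42

The continuous relaxation peaks at (1.8, 4.4) with value 43.40; rounding to a feasible lattice point costs some objective.
(x_1,x_2)=(2,4): 6·2+3·4=24≤24, 2·2+6·4=28≤30, objective 42.
(x_1,x_2)=(1,4): 6·1+3·4=18≤24, 2·1+6·4=26≤30, objective 35.
(x_1,x_2)=(2,3): 6·2+3·3=21≤24, 2·2+6·3=22≤30, objective 35.
(x_1,x_2)=(0,5): 6·0+3·5=15≤24, 2·0+6·5=30≤30, objective 35.
No feasible integer point exceeds 42.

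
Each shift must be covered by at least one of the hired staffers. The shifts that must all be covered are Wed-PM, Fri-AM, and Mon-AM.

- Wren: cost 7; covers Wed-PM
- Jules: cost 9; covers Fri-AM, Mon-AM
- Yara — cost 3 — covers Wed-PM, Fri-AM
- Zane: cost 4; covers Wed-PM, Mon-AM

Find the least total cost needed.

7

Choose Yara and Zane: together they cover Wed-PM, Fri-AM, Mon-AM — every shift.
Total cost: 3 + 4 = 7.
No cover costs less than 7.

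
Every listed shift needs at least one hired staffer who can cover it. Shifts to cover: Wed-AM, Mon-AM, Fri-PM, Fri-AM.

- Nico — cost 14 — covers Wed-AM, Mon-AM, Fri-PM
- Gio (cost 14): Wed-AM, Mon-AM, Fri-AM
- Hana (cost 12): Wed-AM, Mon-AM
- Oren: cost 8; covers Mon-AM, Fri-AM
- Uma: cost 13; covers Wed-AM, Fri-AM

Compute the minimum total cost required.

22

Choose Nico and Oren: together they cover Wed-AM, Mon-AM, Fri-PM, Fri-AM — every shift.
Total cost: 14 + 8 = 22.
No cover costs less than 22.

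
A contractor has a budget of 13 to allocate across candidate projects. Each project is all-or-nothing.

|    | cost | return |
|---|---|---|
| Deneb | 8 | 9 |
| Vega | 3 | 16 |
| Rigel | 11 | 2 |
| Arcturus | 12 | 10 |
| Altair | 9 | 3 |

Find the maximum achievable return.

25

This is a 0-1 knapsack instance.
Take Deneb and Vega: cost 8 + 3 = 11 ≤ 13, return 9 + 16 = 25.
No other feasible combination does better.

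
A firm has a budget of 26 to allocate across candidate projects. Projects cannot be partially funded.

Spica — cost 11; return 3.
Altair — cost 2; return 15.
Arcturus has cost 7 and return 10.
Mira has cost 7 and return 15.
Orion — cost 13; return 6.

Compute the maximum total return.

40

Treat it as a binary knapsack problem.
Altair + Mira + Orion: cost 2 + 7 + 13 = 22 ≤ 26, return 15 + 15 + 6 = 36.
Spica + Altair + Mira: cost 11 + 2 + 7 = 20 ≤ 26, return 3 + 15 + 15 = 33.
Altair + Arcturus + Mira: cost 2 + 7 + 7 = 16 ≤ 26, return 15 + 10 + 15 = 40.
Best is Altair, Arcturus, and Mira with total return 40.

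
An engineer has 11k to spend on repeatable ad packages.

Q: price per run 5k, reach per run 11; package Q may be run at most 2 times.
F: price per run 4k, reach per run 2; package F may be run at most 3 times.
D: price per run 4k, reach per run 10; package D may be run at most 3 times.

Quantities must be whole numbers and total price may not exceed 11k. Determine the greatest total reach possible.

22

D has the best ratio (10/4); taking only D gives at most 2×10 = 20 (stopped by the price limit).
Mixing does better — 2×Q: price 10 ≤ 11, reach 2·11 = 22.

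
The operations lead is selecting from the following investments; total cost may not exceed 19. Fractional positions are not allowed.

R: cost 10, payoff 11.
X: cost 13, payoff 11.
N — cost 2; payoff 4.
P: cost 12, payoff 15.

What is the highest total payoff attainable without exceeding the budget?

19

Allowing fractional choices, the relaxed optimum would be about 24.5, but investments are indivisible.
R + N: cost 10 + 2 = 12 ≤ 19, payoff 11 + 4 = 15.
N + P: cost 2 + 12 = 14 ≤ 19, payoff 4 + 15 = 19.
Best is N and P with total payoff 19.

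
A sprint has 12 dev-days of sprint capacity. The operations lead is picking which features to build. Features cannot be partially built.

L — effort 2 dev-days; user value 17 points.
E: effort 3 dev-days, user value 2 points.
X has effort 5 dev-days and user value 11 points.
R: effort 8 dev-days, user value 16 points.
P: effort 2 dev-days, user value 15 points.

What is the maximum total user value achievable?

Allowing fractional choices, the relaxed optimum would be about 49.0, but features are indivisible.
L + X + P: effort 2 + 5 + 2 = 9 ≤ 12, user value 17 + 11 + 15 = 43.
L + E + X + P: effort 2 + 3 + 5 + 2 = 12 ≤ 12, user value 17 + 2 + 11 + 15 = 45.
L + R + P: effort 2 + 8 + 2 = 12 ≤ 12, user value 17 + 16 + 15 = 48.
Best is L, R, and P with total user value 48.

48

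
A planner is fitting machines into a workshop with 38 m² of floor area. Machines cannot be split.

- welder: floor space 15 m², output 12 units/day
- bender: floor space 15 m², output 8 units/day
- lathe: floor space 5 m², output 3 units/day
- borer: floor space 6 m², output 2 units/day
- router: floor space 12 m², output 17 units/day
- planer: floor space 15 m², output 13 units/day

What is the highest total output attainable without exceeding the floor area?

lathe + borer + router + planer: floor space 5 + 6 + 12 + 15 = 38 ≤ 38, output 3 + 2 + 17 + 13 = 35.
welder + lathe + borer + router: floor space 15 + 5 + 6 + 12 = 38 ≤ 38, output 12 + 3 + 2 + 17 = 34.
lathe + router + planer: floor space 5 + 12 + 15 = 32 ≤ 38, output 3 + 17 + 13 = 33.
Best is lathe, borer, router, and planer with total output 35.

35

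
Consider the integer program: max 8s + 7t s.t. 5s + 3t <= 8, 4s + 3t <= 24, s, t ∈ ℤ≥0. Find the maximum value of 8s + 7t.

Relaxing integrality, the LP optimum is 18.67 at (s,t) = (0, 2.67), which is not an integer point.
(s,t)=(1,1): 5·1+3·1=8≤8, 4·1+3·1=7≤24, objective 15.
(s,t)=(0,2): 5·0+3·2=6≤8, 4·0+3·2=6≤24, objective 14.
(s,t)=(1,0): 5·1+3·0=5≤8, 4·1+3·0=4≤24, objective 8.
No feasible integer point exceeds 15.

15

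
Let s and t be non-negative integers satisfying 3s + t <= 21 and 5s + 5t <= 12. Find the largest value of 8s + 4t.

The continuous relaxation peaks at (2.4, 0) with value 19.20; rounding to a feasible lattice point costs some objective.
(s,t)=(2,0) is feasible, giving 16.
(s,t)=(1,1) is feasible, giving 12.
(s,t)=(1,0) is feasible, giving 8.
Maximum is 16 at (s,t)=(2,0).

16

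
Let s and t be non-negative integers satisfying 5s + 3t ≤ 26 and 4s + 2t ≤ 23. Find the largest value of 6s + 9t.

(s,t)=(0,8) is feasible, giving 72.
(s,t)=(1,7) is feasible, giving 69.
(s,t)=(0,7) is feasible, giving 63.
Maximum is 72 at (s,t)=(0,8).

72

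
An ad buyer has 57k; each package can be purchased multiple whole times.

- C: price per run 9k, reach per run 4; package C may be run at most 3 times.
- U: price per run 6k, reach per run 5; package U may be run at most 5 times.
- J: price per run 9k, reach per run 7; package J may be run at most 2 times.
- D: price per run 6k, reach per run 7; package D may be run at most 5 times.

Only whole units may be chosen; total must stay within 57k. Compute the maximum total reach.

57

This is a bounded integer knapsack.
D has the best ratio (7/6); taking only D gives at most 5×7 = 35 (stopped by the supply cap of 5).
Mixing does better — 3×U, 1×J, and 5×D: price 57 ≤ 57, reach 3·5 + 1·7 + 5·7 = 57.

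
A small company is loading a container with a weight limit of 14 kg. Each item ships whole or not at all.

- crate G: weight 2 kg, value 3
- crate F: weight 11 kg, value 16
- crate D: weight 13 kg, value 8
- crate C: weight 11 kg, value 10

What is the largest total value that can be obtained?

This is a 0-1 knapsack instance.
Allowing fractional choices, the relaxed optimum would be about 19.9, but items are indivisible.
crate F: weight 11 ≤ 14, value 16.
crate G + crate C: weight 2 + 11 = 13 ≤ 14, value 3 + 10 = 13.
crate G + crate F: weight 2 + 11 = 13 ≤ 14, value 3 + 16 = 19.
Best is crate G and crate F with total value 19.

19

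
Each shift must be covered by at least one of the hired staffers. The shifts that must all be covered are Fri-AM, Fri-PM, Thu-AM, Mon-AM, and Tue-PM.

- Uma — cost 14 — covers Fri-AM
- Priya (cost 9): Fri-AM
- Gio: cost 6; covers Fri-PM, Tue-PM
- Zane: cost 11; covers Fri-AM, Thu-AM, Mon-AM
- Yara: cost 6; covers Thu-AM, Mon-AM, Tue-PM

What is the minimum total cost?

The greedy cost-per-new-shift heuristic would pick Yara, Gio, and Priya for 21, but a cheaper cover exists.
Choose Gio and Zane: together they cover Fri-AM, Fri-PM, Thu-AM, Mon-AM, Tue-PM — every shift.
Total cost: 6 + 11 = 17.
No cover costs less than 17.

17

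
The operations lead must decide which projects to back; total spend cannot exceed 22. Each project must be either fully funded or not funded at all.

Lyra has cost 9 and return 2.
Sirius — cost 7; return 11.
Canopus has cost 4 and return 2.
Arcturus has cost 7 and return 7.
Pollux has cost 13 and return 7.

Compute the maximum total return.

20

Sirius + Canopus + Arcturus: cost 7 + 4 + 7 = 18 ≤ 22, return 11 + 2 + 7 = 20.
Sirius + Pollux: cost 7 + 13 = 20 ≤ 22, return 11 + 7 = 18.
Sirius + Arcturus: cost 7 + 7 = 14 ≤ 22, return 11 + 7 = 18.
Best is Sirius, Canopus, and Arcturus with total return 20.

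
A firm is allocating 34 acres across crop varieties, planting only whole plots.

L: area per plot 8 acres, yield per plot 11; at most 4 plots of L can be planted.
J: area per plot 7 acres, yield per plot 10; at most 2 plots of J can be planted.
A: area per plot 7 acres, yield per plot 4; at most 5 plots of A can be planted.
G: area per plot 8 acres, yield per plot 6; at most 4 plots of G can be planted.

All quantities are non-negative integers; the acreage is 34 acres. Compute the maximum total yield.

This is a bounded integer knapsack.
J has the best ratio (10/7); taking only J gives at most 2×10 = 20 (stopped by the supply cap of 2).
Mixing does better — 4×L: area 32 ≤ 34, yield 4·11 = 44.

44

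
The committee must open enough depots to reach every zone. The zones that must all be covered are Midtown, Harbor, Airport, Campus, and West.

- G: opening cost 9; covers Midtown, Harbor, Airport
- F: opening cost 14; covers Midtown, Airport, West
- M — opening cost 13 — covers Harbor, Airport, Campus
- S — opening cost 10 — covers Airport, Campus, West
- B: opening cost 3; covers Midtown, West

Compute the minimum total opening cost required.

16

Choose M and B: together they cover Midtown, Harbor, Airport, Campus, West — every zone.
Total opening cost: 13 + 3 = 16.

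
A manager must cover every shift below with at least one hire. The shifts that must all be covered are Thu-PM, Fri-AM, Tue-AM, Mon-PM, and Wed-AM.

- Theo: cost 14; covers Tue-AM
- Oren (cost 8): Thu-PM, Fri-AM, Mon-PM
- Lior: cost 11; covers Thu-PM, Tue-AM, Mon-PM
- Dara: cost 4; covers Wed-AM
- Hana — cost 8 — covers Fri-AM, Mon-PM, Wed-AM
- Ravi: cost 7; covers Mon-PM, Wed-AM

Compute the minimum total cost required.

This is a weighted set-cover instance.
The greedy cost-per-new-shift heuristic would pick Oren, Dara, and Lior for 23, but a cheaper cover exists.
Choose Lior and Hana: together they cover Thu-PM, Fri-AM, Tue-AM, Mon-PM, Wed-AM — every shift.
Total cost: 11 + 8 = 19.
No cover costs less than 19.

19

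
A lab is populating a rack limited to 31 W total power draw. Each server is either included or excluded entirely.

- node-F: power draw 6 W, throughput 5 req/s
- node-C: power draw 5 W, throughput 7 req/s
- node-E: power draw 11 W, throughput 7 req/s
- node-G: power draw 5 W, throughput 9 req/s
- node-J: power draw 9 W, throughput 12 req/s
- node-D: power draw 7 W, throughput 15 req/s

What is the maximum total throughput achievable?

43

Allowing fractional choices, the relaxed optimum would be about 47.2, but servers are indivisible.
node-C + node-G + node-J + node-D: power draw 5 + 5 + 9 + 7 = 26 ≤ 31, throughput 7 + 9 + 12 + 15 = 43.
node-F + node-G + node-J + node-D: power draw 6 + 5 + 9 + 7 = 27 ≤ 31, throughput 5 + 9 + 12 + 15 = 41.
Best is node-C, node-G, node-J, and node-D with total throughput 43.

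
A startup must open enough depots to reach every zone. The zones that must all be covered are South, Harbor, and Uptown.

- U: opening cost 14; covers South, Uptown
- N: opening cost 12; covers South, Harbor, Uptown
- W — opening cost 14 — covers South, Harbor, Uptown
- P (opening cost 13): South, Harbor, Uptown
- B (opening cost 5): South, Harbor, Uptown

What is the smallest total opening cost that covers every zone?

5

B alone covers South, Harbor, Uptown — every zone.
Total opening cost: 5.
No cover costs less than 5.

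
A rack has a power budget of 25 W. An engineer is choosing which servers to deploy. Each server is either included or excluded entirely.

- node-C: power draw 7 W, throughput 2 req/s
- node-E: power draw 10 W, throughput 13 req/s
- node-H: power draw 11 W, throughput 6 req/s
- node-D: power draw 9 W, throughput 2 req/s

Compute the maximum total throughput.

19

Take node-E and node-H: power draw 10 + 11 = 21 ≤ 25, throughput 13 + 6 = 19.
No other feasible combination does better.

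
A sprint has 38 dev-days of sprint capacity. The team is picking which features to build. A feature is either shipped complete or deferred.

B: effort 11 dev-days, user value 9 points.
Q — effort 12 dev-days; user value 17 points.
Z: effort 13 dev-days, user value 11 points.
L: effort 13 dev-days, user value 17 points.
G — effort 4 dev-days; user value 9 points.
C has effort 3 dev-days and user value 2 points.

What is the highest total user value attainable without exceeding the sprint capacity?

45

Allowing fractional choices, the relaxed optimum would be about 50.6, but features are indivisible.
Q + L + G + C: effort 12 + 13 + 4 + 3 = 32 ≤ 38, user value 17 + 17 + 9 + 2 = 45.
Q + L + G: effort 12 + 13 + 4 = 29 ≤ 38, user value 17 + 17 + 9 = 43.
Q + Z + L: effort 12 + 13 + 13 = 38 ≤ 38, user value 17 + 11 + 17 = 45.
The maximum user value is 45; one optimal choice is Q, L, G, and C.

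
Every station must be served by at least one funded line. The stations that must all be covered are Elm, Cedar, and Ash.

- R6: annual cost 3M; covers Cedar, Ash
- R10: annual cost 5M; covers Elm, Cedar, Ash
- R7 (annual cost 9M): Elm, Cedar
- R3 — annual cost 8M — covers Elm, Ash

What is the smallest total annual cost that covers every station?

5

R10 alone covers Elm, Cedar, Ash — every station.
Total annual cost: 5.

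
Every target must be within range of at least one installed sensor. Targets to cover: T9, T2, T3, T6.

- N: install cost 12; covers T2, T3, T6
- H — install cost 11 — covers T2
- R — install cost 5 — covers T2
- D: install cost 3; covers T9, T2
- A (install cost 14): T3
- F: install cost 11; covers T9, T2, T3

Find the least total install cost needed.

15

Choose N and D: together they cover T9, T2, T3, T6 — every target.
Total install cost: 12 + 3 = 15.
No cover costs less than 15.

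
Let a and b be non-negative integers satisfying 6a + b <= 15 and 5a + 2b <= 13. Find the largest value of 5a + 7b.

42

(a,b)=(0,6): 6·0+1·6=6≤15, 5·0+2·6=12≤13, objective 42.
(a,b)=(0,5): 6·0+1·5=5≤15, 5·0+2·5=10≤13, objective 35.
The best lattice point is (0,6), giving 42.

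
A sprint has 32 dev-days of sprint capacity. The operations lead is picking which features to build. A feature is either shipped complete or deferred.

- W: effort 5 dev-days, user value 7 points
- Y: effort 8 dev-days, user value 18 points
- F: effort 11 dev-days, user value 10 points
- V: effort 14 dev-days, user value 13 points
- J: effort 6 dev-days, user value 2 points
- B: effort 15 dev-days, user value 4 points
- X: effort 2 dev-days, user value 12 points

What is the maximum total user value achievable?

50

This is a 0-1 knapsack instance.
Allowing fractional choices, the relaxed optimum would be about 52.7, but features are indivisible.
W + Y + F + J + X: effort 5 + 8 + 11 + 6 + 2 = 32 ≤ 32, user value 7 + 18 + 10 + 2 + 12 = 49.
W + Y + F + X: effort 5 + 8 + 11 + 2 = 26 ≤ 32, user value 7 + 18 + 10 + 12 = 47.
W + Y + V + X: effort 5 + 8 + 14 + 2 = 29 ≤ 32, user value 7 + 18 + 13 + 12 = 50.
Best is W, Y, V, and X with total user value 50.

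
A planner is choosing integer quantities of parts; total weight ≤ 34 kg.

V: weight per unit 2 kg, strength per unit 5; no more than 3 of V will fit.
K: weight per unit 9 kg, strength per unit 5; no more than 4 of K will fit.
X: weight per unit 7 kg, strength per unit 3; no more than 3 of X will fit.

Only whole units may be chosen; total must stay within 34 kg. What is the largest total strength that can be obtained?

30

V has the best ratio (5/2); taking only V gives at most 3×5 = 15 (stopped by the supply cap of 3).
Mixing does better — 3×V and 3×K: weight 33 ≤ 34, strength 3·5 + 3·5 = 30.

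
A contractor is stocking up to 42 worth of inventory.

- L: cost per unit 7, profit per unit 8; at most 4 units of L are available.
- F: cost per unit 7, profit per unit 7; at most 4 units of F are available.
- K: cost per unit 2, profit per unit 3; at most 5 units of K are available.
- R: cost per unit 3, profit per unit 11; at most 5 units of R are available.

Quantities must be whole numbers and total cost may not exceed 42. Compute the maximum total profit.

This is a bounded integer knapsack.
R has the best ratio (11/3); taking only R gives at most 5×11 = 55 (stopped by the supply cap of 5).
Mixing does better — 3×L, 3×K, and 5×R: cost 42 ≤ 42, profit 3·8 + 3·3 + 5·11 = 88.

88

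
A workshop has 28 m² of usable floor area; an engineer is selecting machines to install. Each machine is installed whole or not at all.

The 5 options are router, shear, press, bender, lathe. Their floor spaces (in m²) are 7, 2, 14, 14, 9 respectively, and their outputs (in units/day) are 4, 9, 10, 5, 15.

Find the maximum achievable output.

34

Take shear, press, and lathe: floor space 2 + 14 + 9 = 25 ≤ 28, output 9 + 10 + 15 = 34.
No other feasible combination does better.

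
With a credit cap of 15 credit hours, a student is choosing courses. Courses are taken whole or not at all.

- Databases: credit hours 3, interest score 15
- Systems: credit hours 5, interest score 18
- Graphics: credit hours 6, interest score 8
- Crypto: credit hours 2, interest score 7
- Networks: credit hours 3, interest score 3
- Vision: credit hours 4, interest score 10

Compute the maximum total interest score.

Treat it as a binary knapsack problem.
Take Databases, Systems, Crypto, and Vision: credit hours 3 + 5 + 2 + 4 = 14 ≤ 15, interest score 15 + 18 + 7 + 10 = 50.
No other feasible combination does better.

50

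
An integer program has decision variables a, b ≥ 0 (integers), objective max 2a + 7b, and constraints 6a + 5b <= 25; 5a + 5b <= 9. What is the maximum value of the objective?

7

Relaxing integrality, the LP optimum is 12.60 at (a,b) = (0, 1.8), which is not an integer point.
(a,b)=(0,1): 6·0+5·1=5≤25, 5·0+5·1=5≤9, objective 7.
(a,b)=(1,0): 6·1+5·0=6≤25, 5·1+5·0=5≤9, objective 2.
The best lattice point is (0,1), giving 7.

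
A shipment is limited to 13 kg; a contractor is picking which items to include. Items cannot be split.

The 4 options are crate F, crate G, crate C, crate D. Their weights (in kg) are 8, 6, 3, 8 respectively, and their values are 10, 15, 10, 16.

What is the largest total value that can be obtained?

26

crate C + crate D: weight 3 + 8 = 11 ≤ 13, value 10 + 16 = 26.
crate F + crate C: weight 8 + 3 = 11 ≤ 13, value 10 + 10 = 20.
crate G + crate C: weight 6 + 3 = 9 ≤ 13, value 15 + 10 = 25.
Best is crate C and crate D with total value 26.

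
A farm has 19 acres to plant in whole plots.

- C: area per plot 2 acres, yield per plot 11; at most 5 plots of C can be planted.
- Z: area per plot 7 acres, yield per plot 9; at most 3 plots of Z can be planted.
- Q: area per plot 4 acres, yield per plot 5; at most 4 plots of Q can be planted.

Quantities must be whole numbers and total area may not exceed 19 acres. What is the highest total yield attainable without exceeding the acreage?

65

5×C and 1×Z: area 17 ≤ 19, yield 5·11 + 1·9 = 64.
5×C and 2×Q: area 18 ≤ 19, yield 5·11 + 2·5 = 65.
Best is 65.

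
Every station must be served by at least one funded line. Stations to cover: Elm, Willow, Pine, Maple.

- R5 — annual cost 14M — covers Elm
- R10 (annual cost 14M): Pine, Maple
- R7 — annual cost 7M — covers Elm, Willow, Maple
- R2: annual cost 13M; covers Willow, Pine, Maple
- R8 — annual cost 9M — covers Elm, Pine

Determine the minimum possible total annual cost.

16

This is a weighted set-cover instance.
Choose R7 and R8: together they cover Elm, Willow, Pine, Maple — every station.
Total annual cost: 7 + 9 = 16.
No cover costs less than 16.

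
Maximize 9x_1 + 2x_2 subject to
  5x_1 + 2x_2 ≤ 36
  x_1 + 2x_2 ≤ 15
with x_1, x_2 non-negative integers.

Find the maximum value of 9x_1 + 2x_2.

63

Relaxing integrality, the LP optimum is 64.80 at (x_1,x_2) = (7.2, 0), which is not an integer point.
(x_1,x_2)=(7,0): 5·7+2·0=35≤36, 1·7+2·0=7≤15, objective 63.
(x_1,x_2)=(6,1): 5·6+2·1=32≤36, 1·6+2·1=8≤15, objective 56.
(x_1,x_2)=(6,0): 5·6+2·0=30≤36, 1·6+2·0=6≤15, objective 54.
Maximum is 63 at (x_1,x_2)=(7,0).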